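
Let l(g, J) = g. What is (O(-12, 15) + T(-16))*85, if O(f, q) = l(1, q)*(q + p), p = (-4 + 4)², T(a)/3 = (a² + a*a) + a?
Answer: 127755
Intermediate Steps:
T(a) = 3*a + 6*a² (T(a) = 3*((a² + a*a) + a) = 3*((a² + a²) + a) = 3*(2*a² + a) = 3*(a + 2*a²) = 3*a + 6*a²)
p = 0 (p = 0² = 0)
O(f, q) = q (O(f, q) = 1*(q + 0) = 1*q = q)
(O(-12, 15) + T(-16))*85 = (15 + 3*(-16)*(1 + 2*(-16)))*85 = (15 + 3*(-16)*(1 - 32))*85 = (15 + 3*(-16)*(-31))*85 = (15 + 1488)*85 = 1503*85 = 127755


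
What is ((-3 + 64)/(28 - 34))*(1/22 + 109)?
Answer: -146339/132 ≈ -1108.6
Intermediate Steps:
((-3 + 64)/(28 - 34))*(1/22 + 109) = (61/(-6))*(1/22 + 109) = (61*(-⅙))*(2399/22) = -61/6*2399/22 = -146339/132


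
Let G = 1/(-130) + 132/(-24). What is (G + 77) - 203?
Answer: -8548/65 ≈ -131.51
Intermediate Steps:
G = -358/65 (G = 1*(-1/130) + 132*(-1/24) = -1/130 - 11/2 = -358/65 ≈ -5.5077)
(G + 77) - 203 = (-358/65 + 77) - 203 = 4647/65 - 203 = -8548/65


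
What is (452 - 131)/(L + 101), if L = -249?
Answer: -321/148 ≈ -2.1689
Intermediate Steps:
(452 - 131)/(L + 101) = (452 - 131)/(-249 + 101) = 321/(-148) = 321*(-1/148) = -321/148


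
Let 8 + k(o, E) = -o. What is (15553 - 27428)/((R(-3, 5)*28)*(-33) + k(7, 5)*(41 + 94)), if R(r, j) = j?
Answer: 2375/1329 ≈ 1.7871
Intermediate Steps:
k(o, E) = -8 - o
(15553 - 27428)/((R(-3, 5)*28)*(-33) + k(7, 5)*(41 + 94)) = (15553 - 27428)/((5*28)*(-33) + (-8 - 1*7)*(41 + 94)) = -11875/(140*(-33) + (-8 - 7)*135) = -11875/(-4620 - 15*135) = -11875/(-4620 - 2025) = -11875/(-6645) = -11875*(-1/6645) = 2375/1329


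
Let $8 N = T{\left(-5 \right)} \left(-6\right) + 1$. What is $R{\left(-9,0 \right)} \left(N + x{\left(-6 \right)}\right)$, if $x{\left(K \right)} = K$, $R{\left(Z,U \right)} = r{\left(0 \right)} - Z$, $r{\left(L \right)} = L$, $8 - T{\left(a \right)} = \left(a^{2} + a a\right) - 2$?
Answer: $\frac{1737}{8} \approx 217.13$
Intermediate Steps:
$T{\left(a \right)} = 10 - 2 a^{2}$ ($T{\left(a \right)} = 8 - \left(\left(a^{2} + a a\right) - 2\right) = 8 - \left(\left(a^{2} + a^{2}\right) - 2\right) = 8 - \left(2 a^{2} - 2\right) = 8 - \left(-2 + 2 a^{2}\right) = 10 - 2 a^{2}$)
$R{\left(Z,U \right)} = - Z$ ($R{\left(Z,U \right)} = 0 - Z = - Z$)
$N = \frac{241}{8}$ ($N = \frac{\left(10 - 2 \left(-5\right)^{2}\right) \left(-6\right) + 1}{8} = \frac{\left(10 - 50\right) \left(-6\right) + 1}{8} = \frac{\left(-40\right) \left(-6\right) + 1}{8} = \frac{240 + 1}{8} = \frac{1}{8} \cdot 241 = \frac{241}{8} \approx 30.125$)
$R{\left(-9,0 \right)} \left(N + x{\left(-6 \right)}\right) = \left(-1\right) \left(-9\right) \left(\frac{241}{8} - 6\right) = 9 \cdot \frac{193}{8} = \frac{1737}{8}$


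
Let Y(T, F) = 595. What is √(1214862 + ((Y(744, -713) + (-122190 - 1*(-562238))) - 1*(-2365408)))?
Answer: √4020913 ≈ 2005.2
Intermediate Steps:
√(1214862 + ((Y(744, -713) + (-122190 - 1*(-562238))) - 1*(-2365408))) = √(1214862 + ((595 + (-122190 - 1*(-562238))) - 1*(-2365408))) = √(1214862 + ((595 + (-122190 + 562238)) + 2365408)) = √(1214862 + ((595 + 440048) + 2365408)) = √(1214862 + (440643 + 2365408)) = √(1214862 + 2806051) = √4020913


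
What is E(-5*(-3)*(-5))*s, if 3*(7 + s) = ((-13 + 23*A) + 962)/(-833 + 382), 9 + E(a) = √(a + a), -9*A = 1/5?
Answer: 468877/6765 - 468877*I*√6/12177 ≈ 69.309 - 94.318*I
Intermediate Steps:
A = -1/45 (A = -⅑/5 = -⅑*⅕ = -1/45 ≈ -0.022222)
E(a) = -9 + √2*√a (E(a) = -9 + √(a + a) = -9 + √(2*a) = -9 + √2*√a)
s = -468877/60885 (s = -7 + (((-13 + 23*(-1/45)) + 962)/(-833 + 382))/3 = -7 + (((-13 - 23/45) + 962)/(-451))/3 = -7 + ((-608/45 + 962)*(-1/451))/3 = -7 + ((42682/45)*(-1/451))/3 = -7 + (⅓)*(-42682/20295) = -7 - 42682/60885 = -468877/60885 ≈ -7.7010)
E(-5*(-3)*(-5))*s = (-9 + √2*√(-5*(-3)*(-5)))*(-468877/60885) = (-9 + √2*√(15*(-5)))*(-468877/60885) = (-9 + √2*√(-75))*(-468877/60885) = (-9 + √2*(5*I*√3))*(-468877/60885) = (-9 + 5*I*√6)*(-468877/60885) = 468877/6765 - 468877*I*√6/12177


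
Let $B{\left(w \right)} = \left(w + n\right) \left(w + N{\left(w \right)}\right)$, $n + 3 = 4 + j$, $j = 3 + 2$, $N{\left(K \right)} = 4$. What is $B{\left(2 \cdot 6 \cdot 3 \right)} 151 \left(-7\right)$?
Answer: $-1775760$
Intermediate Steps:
$j = 5$
$n = 6$ ($n = -3 + \left(4 + 5\right) = -3 + 9 = 6$)
$B{\left(w \right)} = \left(4 + w\right) \left(6 + w\right)$ ($B{\left(w \right)} = \left(w + 6\right) \left(w + 4\right) = \left(6 + w\right) \left(4 + w\right) = \left(4 + w\right) \left(6 + w\right)$)
$B{\left(2 \cdot 6 \cdot 3 \right)} 151 \left(-7\right) = \left(24 + \left(2 \cdot 6 \cdot 3\right)^{2} + 10 \cdot 2 \cdot 6 \cdot 3\right) 151 \left(-7\right) = \left(24 + \left(12 \cdot 3\right)^{2} + 10 \cdot 12 \cdot 3\right) 151 \left(-7\right) = \left(24 + 36^{2} + 10 \cdot 36\right) 151 \left(-7\right) = \left(24 + 1296 + 360\right) 151 \left(-7\right) = 1680 \cdot 151 \left(-7\right) = 253680 \left(-7\right) = -1775760$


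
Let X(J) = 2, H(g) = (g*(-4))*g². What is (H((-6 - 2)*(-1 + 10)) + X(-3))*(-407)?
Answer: -607648558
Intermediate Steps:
H(g) = -4*g³ (H(g) = (-4*g)*g² = -4*g³)
(H((-6 - 2)*(-1 + 10)) + X(-3))*(-407) = (-4*(-1 + 10)³*(-6 - 2)³ + 2)*(-407) = (-4*(-8*9)³ + 2)*(-407) = (-4*(-72)³ + 2)*(-407) = (-4*(-373248) + 2)*(-407) = (1492992 + 2)*(-407) = 1492994*(-407) = -607648558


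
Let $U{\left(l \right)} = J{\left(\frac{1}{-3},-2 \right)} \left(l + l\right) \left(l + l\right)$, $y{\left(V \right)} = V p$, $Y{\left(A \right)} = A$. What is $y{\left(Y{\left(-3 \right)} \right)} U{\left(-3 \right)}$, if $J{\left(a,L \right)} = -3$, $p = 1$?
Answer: $324$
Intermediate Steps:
$y{\left(V \right)} = V$ ($y{\left(V \right)} = V 1 = V$)
$U{\left(l \right)} = - 12 l^{2}$ ($U{\left(l \right)} = - 3 \left(l + l\right) \left(l + l\right) = - 3 \cdot 2 l 2 l = - 3 \cdot 4 l^{2} = - 12 l^{2}$)
$y{\left(Y{\left(-3 \right)} \right)} U{\left(-3 \right)} = - 3 \left(- 12 \left(-3\right)^{2}\right) = - 3 \left(\left(-12\right) 9\right) = \left(-3\right) \left(-108\right) = 324$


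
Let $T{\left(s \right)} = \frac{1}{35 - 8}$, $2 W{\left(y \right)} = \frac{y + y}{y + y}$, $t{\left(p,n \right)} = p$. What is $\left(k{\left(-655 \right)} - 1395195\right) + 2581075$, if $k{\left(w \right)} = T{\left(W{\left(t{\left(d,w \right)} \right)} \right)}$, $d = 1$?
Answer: $\frac{32018761}{27} \approx 1.1859 \cdot 10^{6}$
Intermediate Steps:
$W{\left(y \right)} = \frac{1}{2}$ ($W{\left(y \right)} = \frac{\left(y + y\right) \frac{1}{y + y}}{2} = \frac{2 y \frac{1}{2 y}}{2} = \frac{1}{2} \cdot 1 = \frac{1}{2}$)
$T{\left(s \right)} = \frac{1}{27}$
$k{\left(w \right)} = \frac{1}{27}$
$\left(k{\left(-655 \right)} - 1395195\right) + 2581075 = \left(\frac{1}{27} - 1395195\right) + 2581075 = - \frac{37670264}{27} + 2581075 = \frac{32018761}{27}$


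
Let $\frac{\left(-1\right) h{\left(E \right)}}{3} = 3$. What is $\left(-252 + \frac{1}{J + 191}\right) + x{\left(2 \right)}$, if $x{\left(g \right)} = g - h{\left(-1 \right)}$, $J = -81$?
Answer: $- \frac{26509}{110} \approx -240.99$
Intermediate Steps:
$h{\left(E \right)} = -9$ ($h{\left(E \right)} = \left(-3\right) 3 = -9$)
$x{\left(g \right)} = 9 + g$ ($x{\left(g \right)} = g - -9 = g + 9 = 9 + g$)
$\left(-252 + \frac{1}{J + 191}\right) + x{\left(2 \right)} = \left(-252 + \frac{1}{-81 + 191}\right) + \left(9 + 2\right) = \left(-252 + \frac{1}{110}\right) + 11 = - \frac{27719}{110} + 11 = - \frac{26509}{110}$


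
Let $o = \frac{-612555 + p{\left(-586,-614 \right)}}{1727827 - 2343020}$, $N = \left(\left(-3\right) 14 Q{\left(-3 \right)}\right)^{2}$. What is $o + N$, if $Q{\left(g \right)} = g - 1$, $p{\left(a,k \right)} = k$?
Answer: $\frac{17363820401}{615193} \approx 28225.0$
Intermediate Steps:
$Q{\left(g \right)} = -1 + g$ ($Q{\left(g \right)} = g - 1 = -1 + g$)
$N = 28224$ ($N = \left(\left(-3\right) 14 \left(-1 - 3\right)\right)^{2} = \left(\left(-42\right) \left(-4\right)\right)^{2} = 168^{2} = 28224$)
$o = \frac{613169}{615193}$ ($o = \frac{-612555 - 614}{1727827 - 2343020} = - \frac{613169}{-615193} = \left(-613169\right) \left(- \frac{1}{615193}\right) = \frac{613169}{615193} \approx 0.99671$)
$o + N = \frac{613169}{615193} + 28224 = \frac{17363820401}{615193}$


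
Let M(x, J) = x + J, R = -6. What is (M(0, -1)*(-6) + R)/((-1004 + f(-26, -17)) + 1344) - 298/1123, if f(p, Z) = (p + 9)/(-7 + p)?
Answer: -298/1123 ≈ -0.26536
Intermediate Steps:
f(p, Z) = (9 + p)/(-7 + p)
M(x, J) = J + x
(M(0, -1)*(-6) + R)/((-1004 + f(-26, -17)) + 1344) - 298/1123 = ((-1 + 0)*(-6) - 6)/((-1004 + (9 - 26)/(-7 - 26)) + 1344) - 298/1123 = (-1*(-6) - 6)/((-1004 - 17/(-33)) + 1344) - 298*1/1123 = (6 - 6)/((-1004 - 1/33*(-17)) + 1344) - 298/1123 = 0/((-1004 + 17/33) + 1344) - 298/1123 = 0/(-33115/33 + 1344) - 298/1123 = 0/(11237/33) - 298/1123 = 0*(33/11237) - 298/1123 = 0 - 298/1123 = -298/1123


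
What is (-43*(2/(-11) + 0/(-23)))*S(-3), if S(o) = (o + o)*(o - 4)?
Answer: 3612/11 ≈ 328.36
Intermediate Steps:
S(o) = 2*o*(-4 + o) (S(o) = (2*o)*(-4 + o) = 2*o*(-4 + o))
(-43*(2/(-11) + 0/(-23)))*S(-3) = (-43*(2/(-11) + 0/(-23)))*(2*(-3)*(-4 - 3)) = (-43*(2*(-1/11) + 0*(-1/23)))*(2*(-3)*(-7)) = -43*(-2/11 + 0)*42 = -43*(-2/11)*42 = (86/11)*42 = 3612/11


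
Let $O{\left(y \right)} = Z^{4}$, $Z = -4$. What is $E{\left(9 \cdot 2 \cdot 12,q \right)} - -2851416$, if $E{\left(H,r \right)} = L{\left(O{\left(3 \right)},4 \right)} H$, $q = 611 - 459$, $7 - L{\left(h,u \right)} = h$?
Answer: $2797632$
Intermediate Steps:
$O{\left(y \right)} = 256$ ($O{\left(y \right)} = \left(-4\right)^{4} = 256$)
$L{\left(h,u \right)} = 7 - h$
$q = 152$ ($q = 611 - 459 = 152$)
$E{\left(H,r \right)} = - 249 H$ ($E{\left(H,r \right)} = \left(7 - 256\right) H = - 249 H$)
$E{\left(9 \cdot 2 \cdot 12,q \right)} - -2851416 = - 249 \cdot 9 \cdot 2 \cdot 12 - -2851416 = - 249 \cdot 18 \cdot 12 + 2851416 = \left(-249\right) 216 + 2851416 = -53784 + 2851416 = 2797632$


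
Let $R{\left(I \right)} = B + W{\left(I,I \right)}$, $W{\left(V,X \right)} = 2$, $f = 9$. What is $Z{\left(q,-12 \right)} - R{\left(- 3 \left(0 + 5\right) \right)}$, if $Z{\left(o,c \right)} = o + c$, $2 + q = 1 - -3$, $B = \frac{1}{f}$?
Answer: $- \frac{109}{9} \approx -12.111$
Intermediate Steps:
$B = \frac{1}{9} \approx 0.11111$
$q = 2$ ($q = -2 + \left(1 - -3\right) = -2 + \left(1 + 3\right) = -2 + 4 = 2$)
$R{\left(I \right)} = \frac{19}{9}$ ($R{\left(I \right)} = \frac{1}{9} + 2 = \frac{19}{9}$)
$Z{\left(o,c \right)} = c + o$
$Z{\left(q,-12 \right)} - R{\left(- 3 \left(0 + 5\right) \right)} = \left(-12 + 2\right) - \frac{19}{9} = -10 - \frac{19}{9} = - \frac{109}{9}$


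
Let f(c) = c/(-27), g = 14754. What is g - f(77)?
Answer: 398435/27 ≈ 14757.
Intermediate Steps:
f(c) = -c/27 (f(c) = c*(-1/27) = -c/27)
g - f(77) = 14754 - (-1)*77/27 = 14754 - 1*(-77/27) = 14754 + 77/27 = 398435/27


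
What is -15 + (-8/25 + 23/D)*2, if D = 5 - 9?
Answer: -1357/50 ≈ -27.140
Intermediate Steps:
D = -4
-15 + (-8/25 + 23/D)*2 = -15 + (-8/25 + 23/(-4))*2 = -15 + (-8*1/25 + 23*(-1/4))*2 = -15 + (-8/25 - 23/4)*2 = -15 - 607/100*2 = -15 - 607/50 = -1357/50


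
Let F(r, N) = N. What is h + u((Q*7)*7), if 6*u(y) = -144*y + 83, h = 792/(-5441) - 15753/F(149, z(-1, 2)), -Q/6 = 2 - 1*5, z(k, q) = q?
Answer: -473869948/16323 ≈ -29031.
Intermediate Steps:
Q = 18 (Q = -6*(2 - 1*5) = -6*(2 - 5) = -6*(-3) = 18)
h = -85713657/10882 (h = 792/(-5441) - 15753/2 = 792*(-1/5441) - 15753*1/2 = -792/5441 - 15753/2 = -85713657/10882 ≈ -7876.6)
u(y) = 83/6 - 24*y (u(y) = (-144*y + 83)/6 = (83 - 144*y)/6 = 83/6 - 24*y)
h + u((Q*7)*7) = -85713657/10882 + (83/6 - 24*18*7*7) = -85713657/10882 + (83/6 - 3024*7) = -85713657/10882 + (83/6 - 24*882) = -85713657/10882 + (83/6 - 21168) = -85713657/10882 - 126925/6 = -473869948/16323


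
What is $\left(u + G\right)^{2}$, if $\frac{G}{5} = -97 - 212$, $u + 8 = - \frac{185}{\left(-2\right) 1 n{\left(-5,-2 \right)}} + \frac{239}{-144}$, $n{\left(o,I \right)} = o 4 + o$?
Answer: $\frac{1258926636361}{518400} \approx 2.4285 \cdot 10^{6}$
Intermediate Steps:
$n{\left(o,I \right)} = 5 o$ ($n{\left(o,I \right)} = 4 o + o = 5 o$)
$u = - \frac{9619}{720}$ ($u = -8 + \left(- \frac{185}{\left(-2\right) 1 \cdot 5 \left(-5\right)} + \frac{239}{-144}\right) = -8 + \left(- \frac{185}{\left(-2\right) \left(-25\right)} + 239 \left(- \frac{1}{144}\right)\right) = -8 - \left(\frac{239}{144} + \frac{185}{50}\right) = -8 - \frac{3859}{720} = - \frac{9619}{720} \approx -13.36$)
$G = -1545$ ($G = 5 \left(-97 - 212\right) = 5 \left(-309\right) = -1545$)
$\left(u + G\right)^{2} = \left(- \frac{9619}{720} - 1545\right)^{2} = \left(- \frac{1122019}{720}\right)^{2} = \frac{1258926636361}{518400}$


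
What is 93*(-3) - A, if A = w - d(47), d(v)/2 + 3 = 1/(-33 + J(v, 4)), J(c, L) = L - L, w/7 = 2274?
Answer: -534701/33 ≈ -16203.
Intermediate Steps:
w = 15918 (w = 7*2274 = 15918)
J(c, L) = 0
d(v) = -200/33 (d(v) = -6 + 2/(-33 + 0) = -6 + 2/(-33) = -6 + 2*(-1/33) = -6 - 2/33 = -200/33)
A = 525494/33 (A = 15918 - 1*(-200/33) = 15918 + 200/33 = 525494/33 ≈ 15924.)
93*(-3) - A = 93*(-3) - 1*525494/33 = -279 - 525494/33 = -534701/33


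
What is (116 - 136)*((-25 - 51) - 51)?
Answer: 2540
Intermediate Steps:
(116 - 136)*((-25 - 51) - 51) = -20*(-76 - 51) = -20*(-127) = 2540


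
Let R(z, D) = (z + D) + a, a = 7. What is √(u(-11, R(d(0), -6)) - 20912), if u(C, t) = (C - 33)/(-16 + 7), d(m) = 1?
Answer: 2*I*√47041/3 ≈ 144.59*I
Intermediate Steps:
R(z, D) = 7 + D + z (R(z, D) = (z + D) + 7 = (D + z) + 7 = 7 + D + z)
u(C, t) = 11/3 - C/9 (u(C, t) = (-33 + C)/(-9) = (-33 + C)*(-⅑) = 11/3 - C/9)
√(u(-11, R(d(0), -6)) - 20912) = √((11/3 - ⅑*(-11)) - 20912) = √((11/3 + 11/9) - 20912) = √(44/9 - 20912) = √(-188164/9) = 2*I*√47041/3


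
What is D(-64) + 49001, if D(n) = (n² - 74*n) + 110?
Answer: 57943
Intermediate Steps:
D(n) = 110 + n² - 74*n
D(-64) + 49001 = (110 + (-64)² - 74*(-64)) + 49001 = (110 + 4096 + 4736) + 49001 = 8942 + 49001 = 57943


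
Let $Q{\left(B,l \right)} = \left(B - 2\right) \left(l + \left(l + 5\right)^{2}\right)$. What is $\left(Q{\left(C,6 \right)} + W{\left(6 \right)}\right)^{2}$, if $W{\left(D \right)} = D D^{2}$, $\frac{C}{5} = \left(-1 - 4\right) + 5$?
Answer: $1444$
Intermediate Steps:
$C = 0$ ($C = 5 \left(\left(-1 - 4\right) + 5\right) = 5 \left(-5 + 5\right) = 5 \cdot 0 = 0$)
$W{\left(D \right)} = D^{3}$
$Q{\left(B,l \right)} = \left(-2 + B\right) \left(l + \left(5 + l\right)^{2}\right)$
$\left(Q{\left(C,6 \right)} + W{\left(6 \right)}\right)^{2} = \left(\left(\left(-2\right) 6 - 2 \left(5 + 6\right)^{2} + 0 \cdot 6 + 0 \left(5 + 6\right)^{2}\right) + 6^{3}\right)^{2} = \left(\left(-12 - 2 \cdot 11^{2} + 0 + 0 \cdot 11^{2}\right) + 216\right)^{2} = \left(\left(-12 - 242 + 0 + 0 \cdot 121\right) + 216\right)^{2} = \left(\left(-12 - 242 + 0 + 0\right) + 216\right)^{2} = \left(-254 + 216\right)^{2} = \left(-38\right)^{2} = 1444$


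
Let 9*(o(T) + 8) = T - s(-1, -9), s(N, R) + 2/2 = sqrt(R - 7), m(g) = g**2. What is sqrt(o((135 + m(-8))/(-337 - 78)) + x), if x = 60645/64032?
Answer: sqrt(-308718064911510 - 19614978054400*I)/6643320 ≈ 0.083979 - 2.6462*I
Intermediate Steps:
s(N, R) = -1 + sqrt(-7 + R) (s(N, R) = -1 + sqrt(R - 7) = -1 + sqrt(-7 + R))
o(T) = -71/9 - 4*I/9 + T/9 (o(T) = -8 + (T - (-1 + sqrt(-7 - 9)))/9 = -8 + (T - (-1 + sqrt(-16)))/9 = -8 + (T - (-1 + 4*I))/9 = -8 + (T + (1 - 4*I))/9 = -8 + (1 + T - 4*I)/9 = -8 + (1/9 - 4*I/9 + T/9) = -71/9 - 4*I/9 + T/9)
x = 20215/21344 (x = 60645*(1/64032) = 20215/21344 ≈ 0.94710)
sqrt(o((135 + m(-8))/(-337 - 78)) + x) = sqrt((-71/9 - 4*I/9 + ((135 + (-8)**2)/(-337 - 78))/9) + 20215/21344) = sqrt((-71/9 - 4*I/9 + ((135 + 64)/(-415))/9) + 20215/21344) = sqrt((-71/9 - 4*I/9 + (199*(-1/415))/9) + 20215/21344) = sqrt((-71/9 - 4*I/9 + (1/9)*(-199/415)) + 20215/21344) = sqrt((-71/9 - 4*I/9 - 199/3735) + 20215/21344) = sqrt((-3296/415 - 4*I/9) + 20215/21344) = sqrt(-61960599/8857760 - 4*I/9)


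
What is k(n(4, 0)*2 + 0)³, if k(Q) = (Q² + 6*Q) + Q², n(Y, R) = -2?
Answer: 512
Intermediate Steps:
k(Q) = 2*Q² + 6*Q
k(n(4, 0)*2 + 0)³ = (2*(-2*2 + 0)*(3 + (-2*2 + 0)))³ = (2*(-4 + 0)*(3 + (-4 + 0)))³ = (2*(-4)*(3 - 4))³ = (2*(-4)*(-1))³ = 8³ = 512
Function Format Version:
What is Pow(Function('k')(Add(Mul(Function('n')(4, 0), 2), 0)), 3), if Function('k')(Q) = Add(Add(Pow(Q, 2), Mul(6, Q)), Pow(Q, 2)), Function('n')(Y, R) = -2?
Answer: 512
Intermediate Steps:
Function('k')(Q) = Add(Mul(2, Pow(Q, 2)), Mul(6, Q))
Pow(Function('k')(Add(Mul(Function('n')(4, 0), 2), 0)), 3) = Pow(Mul(2, Add(Mul(-2, 2), 0), Add(3, Add(Mul(-2, 2), 0))), 3) = Pow(Mul(2, Add(-4, 0), Add(3, Add(-4, 0))), 3) = Pow(Mul(2, -4, Add(3, -4)), 3) = Pow(Mul(2, -4, -1), 3) = Pow(8, 3) = 512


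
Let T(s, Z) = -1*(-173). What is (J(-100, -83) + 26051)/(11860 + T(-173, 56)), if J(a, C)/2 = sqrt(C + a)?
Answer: 26051/12033 + 2*I*sqrt(183)/12033 ≈ 2.165 + 0.0022484*I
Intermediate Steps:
T(s, Z) = 173
J(a, C) = 2*sqrt(C + a)
(J(-100, -83) + 26051)/(11860 + T(-173, 56)) = (2*sqrt(-83 - 100) + 26051)/(11860 + 173) = (2*sqrt(-183) + 26051)/12033 = (2*(I*sqrt(183)) + 26051)*(1/12033) = (2*I*sqrt(183) + 26051)*(1/12033) = (26051 + 2*I*sqrt(183))*(1/12033) = 26051/12033 + 2*I*sqrt(183)/12033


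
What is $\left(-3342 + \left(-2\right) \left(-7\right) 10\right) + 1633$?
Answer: $-1569$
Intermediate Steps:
$\left(-3342 + \left(-2\right) \left(-7\right) 10\right) + 1633 = \left(-3342 + 14 \cdot 10\right) + 1633 = \left(-3342 + 140\right) + 1633 = -3202 + 1633 = -1569$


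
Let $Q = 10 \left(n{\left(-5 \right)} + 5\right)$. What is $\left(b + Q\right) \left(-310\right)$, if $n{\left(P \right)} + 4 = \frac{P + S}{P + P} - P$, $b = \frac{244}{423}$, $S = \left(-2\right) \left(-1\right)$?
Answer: $- \frac{8336830}{423} \approx -19709.0$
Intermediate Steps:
$S = 2$
$b = \frac{244}{423}$ ($b = 244 \cdot \frac{1}{423} = \frac{244}{423} \approx 0.57683$)
$n{\left(P \right)} = -4 - P + \frac{2 + P}{2 P}$ ($n{\left(P \right)} = -4 - \left(P - \frac{P + 2}{P + P}\right) = -4 - \left(P - \frac{2 + P}{2 P}\right) = -4 - P + \frac{2 + P}{2 P}$)
$Q = 63$ ($Q = 10 \left(\left(- \frac{7}{2} + \frac{1}{-5} - -5\right) + 5\right) = 10 \left(\left(- \frac{7}{2} - \frac{1}{5} + 5\right) + 5\right) = 10 \left(\frac{13}{10} + 5\right) = 10 \cdot \frac{63}{10} = 63$)
$\left(b + Q\right) \left(-310\right) = \left(\frac{244}{423} + 63\right) \left(-310\right) = \frac{26893}{423} \left(-310\right) = - \frac{8336830}{423}$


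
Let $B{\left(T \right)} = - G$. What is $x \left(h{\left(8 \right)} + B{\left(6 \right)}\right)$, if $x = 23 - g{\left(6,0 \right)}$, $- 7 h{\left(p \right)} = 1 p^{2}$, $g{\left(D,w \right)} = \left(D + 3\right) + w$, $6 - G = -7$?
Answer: $-310$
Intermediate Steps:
$G = 13$ ($G = 6 - -7 = 6 + 7 = 13$)
$g{\left(D,w \right)} = 3 + D + w$ ($g{\left(D,w \right)} = \left(3 + D\right) + w = 3 + D + w$)
$B{\left(T \right)} = -13$ ($B{\left(T \right)} = \left(-1\right) 13 = -13$)
$h{\left(p \right)} = - \frac{p^{2}}{7}$ ($h{\left(p \right)} = - \frac{1 p^{2}}{7} = - \frac{p^{2}}{7}$)
$x = 14$ ($x = 23 - \left(3 + 6 + 0\right) = 23 - 9 = 14$)
$x \left(h{\left(8 \right)} + B{\left(6 \right)}\right) = 14 \left(- \frac{8^{2}}{7} - 13\right) = 14 \left(\left(- \frac{1}{7}\right) 64 - 13\right) = 14 \left(- \frac{64}{7} - 13\right) = 14 \left(- \frac{155}{7}\right) = -310$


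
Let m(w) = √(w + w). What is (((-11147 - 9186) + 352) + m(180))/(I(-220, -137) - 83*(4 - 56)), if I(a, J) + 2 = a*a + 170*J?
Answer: -19981/29424 + √10/4904 ≈ -0.67843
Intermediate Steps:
I(a, J) = -2 + a² + 170*J (I(a, J) = -2 + (a*a + 170*J) = -2 + (a² + 170*J) = -2 + a² + 170*J)
m(w) = √2*√w (m(w) = √(2*w) = √2*√w)
(((-11147 - 9186) + 352) + m(180))/(I(-220, -137) - 83*(4 - 56)) = (((-11147 - 9186) + 352) + √2*√180)/((-2 + (-220)² + 170*(-137)) - 83*(4 - 56)) = ((-20333 + 352) + √2*(6*√5))/((-2 + 48400 - 23290) - 83*(-52)) = (-19981 + 6*√10)/(25108 + 4316) = (-19981 + 6*√10)/29424 = (-19981 + 6*√10)*(1/29424) = -19981/29424 + √10/4904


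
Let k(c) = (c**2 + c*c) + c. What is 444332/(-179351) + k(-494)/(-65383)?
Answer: -116499361034/11726506433 ≈ -9.9347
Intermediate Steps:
k(c) = c + 2*c**2 (k(c) = (c**2 + c**2) + c = 2*c**2 + c = c + 2*c**2)
444332/(-179351) + k(-494)/(-65383) = 444332/(-179351) - 494*(1 + 2*(-494))/(-65383) = 444332*(-1/179351) - 494*(1 - 988)*(-1/65383) = -444332/179351 - 494*(-987)*(-1/65383) = -444332/179351 + 487578*(-1/65383) = -444332/179351 - 487578/65383 = -116499361034/11726506433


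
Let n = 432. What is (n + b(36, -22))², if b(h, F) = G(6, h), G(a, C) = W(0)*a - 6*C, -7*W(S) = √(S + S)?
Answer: 46656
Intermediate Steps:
W(S) = -√2*√S/7 (W(S) = -√(S + S)/7 = -√2*√S/7)
G(a, C) = -6*C (G(a, C) = (-√2*√0/7)*a - 6*C = (-⅐*√2*0)*a - 6*C = 0*a - 6*C = 0 - 6*C = -6*C)
b(h, F) = -6*h
(n + b(36, -22))² = (432 - 6*36)² = (432 - 216)² = 216² = 46656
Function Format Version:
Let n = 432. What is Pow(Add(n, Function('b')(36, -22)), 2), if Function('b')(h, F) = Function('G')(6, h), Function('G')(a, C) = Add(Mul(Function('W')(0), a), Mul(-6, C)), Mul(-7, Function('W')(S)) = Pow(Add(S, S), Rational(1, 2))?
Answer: 46656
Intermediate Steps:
Function('W')(S) = Mul(Rational(-1, 7), Pow(2, Rational(1, 2)), Pow(S, Rational(1, 2))) (Function('W')(S) = Mul(Rational(-1, 7), Pow(Add(S, S), Rational(1, 2))) = Mul(Rational(-1, 7), Pow(Mul(2, S), Rational(1, 2))) = Mul(Rational(-1, 7), Mul(Pow(2, Rational(1, 2)), Pow(S, Rational(1, 2)))) = Mul(Rational(-1, 7), Pow(2, Rational(1, 2)), Pow(S, Rational(1, 2))))
Function('G')(a, C) = Mul(-6, C) (Function('G')(a, C) = Add(Mul(Mul(Rational(-1, 7), Pow(2, Rational(1, 2)), Pow(0, Rational(1, 2))), a), Mul(-6, C)) = Add(Mul(Mul(Rational(-1, 7), Pow(2, Rational(1, 2)), 0), a), Mul(-6, C)) = Add(Mul(0, a), Mul(-6, C)) = Add(0, Mul(-6, C)) = Mul(-6, C))
Function('b')(h, F) = Mul(-6, h)
Pow(Add(n, Function('b')(36, -22)), 2) = Pow(Add(432, Mul(-6, 36)), 2) = Pow(Add(432, -216), 2) = Pow(216, 2) = 46656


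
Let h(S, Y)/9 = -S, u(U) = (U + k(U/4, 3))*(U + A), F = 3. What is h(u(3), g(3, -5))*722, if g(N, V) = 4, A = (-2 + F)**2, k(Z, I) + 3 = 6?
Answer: -155952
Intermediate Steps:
k(Z, I) = 3 (k(Z, I) = -3 + 6 = 3)
A = 1 (A = (-2 + 3)**2 = 1**2 = 1)
u(U) = (1 + U)*(3 + U) (u(U) = (U + 3)*(U + 1) = (3 + U)*(1 + U) = (1 + U)*(3 + U))
h(S, Y) = -9*S (h(S, Y) = 9*(-S) = -9*S)
h(u(3), g(3, -5))*722 = -9*(3 + 3**2 + 4*3)*722 = -9*(3 + 9 + 12)*722 = -9*24*722 = -216*722 = -155952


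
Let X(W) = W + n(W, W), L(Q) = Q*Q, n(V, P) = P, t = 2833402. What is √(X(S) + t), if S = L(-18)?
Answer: 5*√113362 ≈ 1683.5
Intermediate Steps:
L(Q) = Q²
S = 324 (S = (-18)² = 324)
X(W) = 2*W (X(W) = W + W = 2*W)
√(X(S) + t) = √(2*324 + 2833402) = √(648 + 2833402) = √2834050 = 5*√113362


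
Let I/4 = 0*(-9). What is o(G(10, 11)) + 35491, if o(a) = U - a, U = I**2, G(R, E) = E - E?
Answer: 35491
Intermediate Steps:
I = 0 (I = 4*(0*(-9)) = 4*0 = 0)
G(R, E) = 0
U = 0 (U = 0**2 = 0)
o(a) = -a (o(a) = 0 - a = -a)
o(G(10, 11)) + 35491 = -1*0 + 35491 = 0 + 35491 = 35491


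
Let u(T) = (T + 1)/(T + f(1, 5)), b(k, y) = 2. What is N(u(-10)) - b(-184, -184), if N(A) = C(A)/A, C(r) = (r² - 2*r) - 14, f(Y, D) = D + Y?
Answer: -287/36 ≈ -7.9722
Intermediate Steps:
C(r) = -14 + r² - 2*r
u(T) = (1 + T)/(6 + T) (u(T) = (T + 1)/(T + (5 + 1)) = (1 + T)/(T + 6) = (1 + T)/(6 + T))
N(A) = (-14 + A² - 2*A)/A
N(u(-10)) - b(-184, -184) = (-2 + (1 - 10)/(6 - 10) - 14*(6 - 10)/(1 - 10)) - 1*2 = (-2 - 9/(-4) - 14/(-9/(-4))) - 2 = (-2 - ¼*(-9) - 14/((-¼*(-9)))) - 2 = (-2 + 9/4 - 14/9/4) - 2 = (-2 + 9/4 - 14*4/9) - 2 = (-2 + 9/4 - 56/9) - 2 = -215/36 - 2 = -287/36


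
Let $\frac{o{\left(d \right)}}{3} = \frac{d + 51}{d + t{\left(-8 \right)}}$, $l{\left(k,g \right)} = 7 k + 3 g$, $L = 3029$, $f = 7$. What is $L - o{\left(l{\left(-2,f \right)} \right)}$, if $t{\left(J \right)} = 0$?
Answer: $\frac{21029}{7} \approx 3004.1$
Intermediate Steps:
$l{\left(k,g \right)} = 3 g + 7 k$
$o{\left(d \right)} = \frac{3 \left(51 + d\right)}{d}$ ($o{\left(d \right)} = 3 \frac{d + 51}{d + 0} = 3 \frac{51 + d}{d} = \frac{3 \left(51 + d\right)}{d}$)
$L - o{\left(l{\left(-2,f \right)} \right)} = 3029 - \left(3 + \frac{153}{3 \cdot 7 + 7 \left(-2\right)}\right) = 3029 - \left(3 + \frac{153}{21 - 14}\right) = 3029 - \left(3 + \frac{153}{7}\right) = 3029 - \frac{174}{7} = \frac{21029}{7}$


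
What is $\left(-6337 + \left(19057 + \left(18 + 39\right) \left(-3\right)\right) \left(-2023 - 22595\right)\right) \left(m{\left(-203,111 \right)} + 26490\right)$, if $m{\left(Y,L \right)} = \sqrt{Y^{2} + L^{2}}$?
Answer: $-12316310533650 - 464941885 \sqrt{53530} \approx -1.2424 \cdot 10^{13}$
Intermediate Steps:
$m{\left(Y,L \right)} = \sqrt{L^{2} + Y^{2}}$
$\left(-6337 + \left(19057 + \left(18 + 39\right) \left(-3\right)\right) \left(-2023 - 22595\right)\right) \left(m{\left(-203,111 \right)} + 26490\right) = \left(-6337 + \left(19057 + \left(18 + 39\right) \left(-3\right)\right) \left(-2023 - 22595\right)\right) \left(\sqrt{111^{2} + \left(-203\right)^{2}} + 26490\right) = \left(-6337 + \left(19057 + 57 \left(-3\right)\right) \left(-24618\right)\right) \left(\sqrt{12321 + 41209} + 26490\right) = \left(-6337 + \left(19057 - 171\right) \left(-24618\right)\right) \left(\sqrt{53530} + 26490\right) = \left(-6337 + 18886 \left(-24618\right)\right) \left(26490 + \sqrt{53530}\right) = \left(-6337 - 464935548\right) \left(26490 + \sqrt{53530}\right) = - 464941885 \left(26490 + \sqrt{53530}\right) = -12316310533650 - 464941885 \sqrt{53530}$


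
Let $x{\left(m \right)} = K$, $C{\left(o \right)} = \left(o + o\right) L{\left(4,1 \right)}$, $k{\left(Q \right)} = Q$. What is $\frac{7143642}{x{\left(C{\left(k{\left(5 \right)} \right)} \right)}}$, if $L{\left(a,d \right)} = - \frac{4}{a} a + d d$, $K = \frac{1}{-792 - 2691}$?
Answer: $-24881305086$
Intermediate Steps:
$K = - \frac{1}{3483}$ ($K = \frac{1}{-3483} = - \frac{1}{3483} \approx -0.00028711$)
$L{\left(a,d \right)} = -4 + d^{2}$
$C{\left(o \right)} = - 6 o$ ($C{\left(o \right)} = \left(o + o\right) \left(-4 + 1^{2}\right) = 2 o \left(-4 + 1\right) = 2 o \left(-3\right) = - 6 o$)
$x{\left(m \right)} = - \frac{1}{3483}$
$\frac{7143642}{x{\left(C{\left(k{\left(5 \right)} \right)} \right)}} = \frac{7143642}{- \frac{1}{3483}} = 7143642 \left(-3483\right) = -24881305086$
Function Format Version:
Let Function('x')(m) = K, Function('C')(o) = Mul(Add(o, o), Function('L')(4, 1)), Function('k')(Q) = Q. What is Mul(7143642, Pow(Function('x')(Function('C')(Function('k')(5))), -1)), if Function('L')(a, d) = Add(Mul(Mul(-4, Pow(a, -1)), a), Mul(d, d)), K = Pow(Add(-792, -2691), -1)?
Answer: -24881305086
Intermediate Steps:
K = Rational(-1, 3483) (K = Pow(-3483, -1) = Rational(-1, 3483) ≈ -0.00028711)
Function('L')(a, d) = Add(-4, Pow(d, 2))
Function('C')(o) = Mul(-6, o) (Function('C')(o) = Mul(Add(o, o), Add(-4, Pow(1, 2))) = Mul(Mul(2, o), Add(-4, 1)) = Mul(Mul(2, o), -3) = Mul(-6, o))
Function('x')(m) = Rational(-1, 3483)
Mul(7143642, Pow(Function('x')(Function('C')(Function('k')(5))), -1)) = Mul(7143642, Pow(Rational(-1, 3483), -1)) = Mul(7143642, -3483) = -24881305086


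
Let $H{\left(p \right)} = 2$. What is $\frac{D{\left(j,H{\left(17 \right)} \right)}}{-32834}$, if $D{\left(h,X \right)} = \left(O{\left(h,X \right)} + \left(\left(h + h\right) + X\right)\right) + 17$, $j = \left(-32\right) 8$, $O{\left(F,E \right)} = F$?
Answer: $\frac{749}{32834} \approx 0.022812$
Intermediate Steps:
$j = -256$
$D{\left(h,X \right)} = 17 + X + 3 h$ ($D{\left(h,X \right)} = \left(h + \left(\left(h + h\right) + X\right)\right) + 17 = \left(h + \left(2 h + X\right)\right) + 17 = \left(h + \left(X + 2 h\right)\right) + 17 = \left(X + 3 h\right) + 17 = 17 + X + 3 h$)
$\frac{D{\left(j,H{\left(17 \right)} \right)}}{-32834} = \frac{17 + 2 + 3 \left(-256\right)}{-32834} = \left(17 + 2 - 768\right) \left(- \frac{1}{32834}\right) = \left(-749\right) \left(- \frac{1}{32834}\right) = \frac{749}{32834}$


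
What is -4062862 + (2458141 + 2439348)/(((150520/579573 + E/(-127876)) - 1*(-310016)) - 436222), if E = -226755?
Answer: -535239387918025545598/131738236658143 ≈ -4.0629e+6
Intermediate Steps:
-4062862 + (2458141 + 2439348)/(((150520/579573 + E/(-127876)) - 1*(-310016)) - 436222) = -4062862 + (2458141 + 2439348)/(((150520/579573 - 226755/(-127876)) - 1*(-310016)) - 436222) = -4062862 + 4897489/(((150520*(1/579573) - 226755*(-1/127876)) + 310016) - 436222) = -4062862 + 4897489/(((2120/8163 + 226755/127876) + 310016) - 436222) = -4062862 + 4897489/((2122098185/1043851788 + 310016) - 436222) = -4062862 + 4897489/(323612878006793/1043851788 - 436222) = -4062862 + 4897489/(-131738236658143/1043851788) = -4062862 + 4897489*(-1043851788/131738236658143) = -4062862 - 5112252649360332/131738236658143 = -535239387918025545598/131738236658143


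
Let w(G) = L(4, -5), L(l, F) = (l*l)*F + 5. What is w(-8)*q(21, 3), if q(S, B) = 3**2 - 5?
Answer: -300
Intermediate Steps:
q(S, B) = 4 (q(S, B) = 9 - 5 = 4)
L(l, F) = 5 + F*l**2 (L(l, F) = l**2*F + 5 = F*l**2 + 5 = 5 + F*l**2)
w(G) = -75 (w(G) = 5 - 5*4**2 = 5 - 5*16 = 5 - 80 = -75)
w(-8)*q(21, 3) = -75*4 = -300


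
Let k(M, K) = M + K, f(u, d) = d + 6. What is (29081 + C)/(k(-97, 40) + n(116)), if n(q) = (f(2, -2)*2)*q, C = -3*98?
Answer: 28787/871 ≈ 33.051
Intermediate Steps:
f(u, d) = 6 + d
C = -294
n(q) = 8*q (n(q) = ((6 - 2)*2)*q = (4*2)*q = 8*q)
k(M, K) = K + M
(29081 + C)/(k(-97, 40) + n(116)) = (29081 - 294)/((40 - 97) + 8*116) = 28787/(-57 + 928) = 28787/871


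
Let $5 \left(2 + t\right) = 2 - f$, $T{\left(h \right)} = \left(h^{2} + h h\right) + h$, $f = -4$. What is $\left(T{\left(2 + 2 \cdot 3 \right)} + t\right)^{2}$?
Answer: $\frac{456976}{25} \approx 18279.0$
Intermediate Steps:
$T{\left(h \right)} = h + 2 h^{2}$ ($T{\left(h \right)} = \left(h^{2} + h^{2}\right) + h = 2 h^{2} + h = h + 2 h^{2}$)
$t = - \frac{4}{5}$ ($t = -2 + \frac{2 - -4}{5} = -2 + \frac{2 + 4}{5} = -2 + \frac{1}{5} \cdot 6 = -2 + \frac{6}{5} = - \frac{4}{5} \approx -0.8$)
$\left(T{\left(2 + 2 \cdot 3 \right)} + t\right)^{2} = \left(\left(2 + 2 \cdot 3\right) \left(1 + 2 \left(2 + 2 \cdot 3\right)\right) - \frac{4}{5}\right)^{2} = \left(\left(2 + 6\right) \left(1 + 2 \left(2 + 6\right)\right) - \frac{4}{5}\right)^{2} = \left(8 \left(1 + 2 \cdot 8\right) - \frac{4}{5}\right)^{2} = \left(8 \left(1 + 16\right) - \frac{4}{5}\right)^{2} = \left(8 \cdot 17 - \frac{4}{5}\right)^{2} = \left(136 - \frac{4}{5}\right)^{2} = \left(\frac{676}{5}\right)^{2} = \frac{456976}{25}$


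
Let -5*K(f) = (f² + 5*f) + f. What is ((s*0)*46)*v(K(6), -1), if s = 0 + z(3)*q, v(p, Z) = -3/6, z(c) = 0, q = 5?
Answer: 0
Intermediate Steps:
K(f) = -6*f/5 - f²/5 (K(f) = -((f² + 5*f) + f)/5 = -(f² + 6*f)/5 = -6*f/5 - f²/5)
v(p, Z) = -½ (v(p, Z) = -3*⅙ = -½)
s = 0 (s = 0 + 0*5 = 0 + 0 = 0)
((s*0)*46)*v(K(6), -1) = ((0*0)*46)*(-½) = (0*46)*(-½) = 0*(-½) = 0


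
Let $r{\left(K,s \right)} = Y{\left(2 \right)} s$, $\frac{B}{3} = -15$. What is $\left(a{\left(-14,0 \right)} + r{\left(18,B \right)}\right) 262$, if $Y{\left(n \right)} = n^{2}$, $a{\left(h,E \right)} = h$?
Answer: $-50828$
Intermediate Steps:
$B = -45$ ($B = 3 \left(-15\right) = -45$)
$r{\left(K,s \right)} = 4 s$ ($r{\left(K,s \right)} = 2^{2} s = 4 s$)
$\left(a{\left(-14,0 \right)} + r{\left(18,B \right)}\right) 262 = \left(-14 + 4 \left(-45\right)\right) 262 = \left(-14 - 180\right) 262 = \left(-194\right) 262 = -50828$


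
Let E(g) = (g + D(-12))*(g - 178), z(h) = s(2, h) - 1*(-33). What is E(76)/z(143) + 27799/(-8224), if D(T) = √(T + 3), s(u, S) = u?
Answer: -64725413/287840 - 306*I/35 ≈ -224.87 - 8.7429*I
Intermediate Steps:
z(h) = 35 (z(h) = 2 - 1*(-33) = 2 + 33 = 35)
D(T) = √(3 + T)
E(g) = (-178 + g)*(g + 3*I) (E(g) = (g + √(3 - 12))*(g - 178) = (g + √(-9))*(-178 + g) = (g + 3*I)*(-178 + g) = (-178 + g)*(g + 3*I))
E(76)/z(143) + 27799/(-8224) = (76² - 534*I + 76*(-178 + 3*I))/35 + 27799/(-8224) = (5776 - 534*I + (-13528 + 228*I))*(1/35) + 27799*(-1/8224) = (-7752 - 306*I)*(1/35) - 27799/8224 = (-7752/35 - 306*I/35) - 27799/8224 = -64725413/287840 - 306*I/35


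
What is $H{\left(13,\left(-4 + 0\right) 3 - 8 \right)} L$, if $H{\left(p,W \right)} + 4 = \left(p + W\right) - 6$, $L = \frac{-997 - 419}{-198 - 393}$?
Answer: $- \frac{8024}{197} \approx -40.731$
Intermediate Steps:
$L = \frac{472}{197}$ ($L = - \frac{1416}{-591} = \left(-1416\right) \left(- \frac{1}{591}\right) = \frac{472}{197} \approx 2.3959$)
$H{\left(p,W \right)} = -10 + W + p$ ($H{\left(p,W \right)} = -4 - \left(6 - W - p\right) = -4 + \left(-6 + W + p\right) = -10 + W + p$)
$H{\left(13,\left(-4 + 0\right) 3 - 8 \right)} L = \left(-10 + \left(\left(-4 + 0\right) 3 - 8\right) + 13\right) \frac{472}{197} = \left(-10 - 20 + 13\right) \frac{472}{197} = \left(-17\right) \frac{472}{197} = - \frac{8024}{197}$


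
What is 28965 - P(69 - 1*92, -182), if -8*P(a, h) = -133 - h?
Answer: 231769/8 ≈ 28971.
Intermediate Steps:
P(a, h) = 133/8 + h/8 (P(a, h) = -(-133 - h)/8 = 133/8 + h/8)
28965 - P(69 - 1*92, -182) = 28965 - (133/8 + (⅛)*(-182)) = 28965 - (133/8 - 91/4) = 28965 - 1*(-49/8) = 28965 + 49/8 = 231769/8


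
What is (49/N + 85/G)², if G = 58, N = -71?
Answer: 10195249/16957924 ≈ 0.60121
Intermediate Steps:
(49/N + 85/G)² = (49/(-71) + 85/58)² = (49*(-1/71) + 85*(1/58))² = (-49/71 + 85/58)² = (3193/4118)² = 10195249/16957924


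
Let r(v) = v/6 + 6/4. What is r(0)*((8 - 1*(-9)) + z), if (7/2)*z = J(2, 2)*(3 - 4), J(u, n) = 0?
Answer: 51/2 ≈ 25.500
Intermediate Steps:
z = 0 (z = 2*(0*(3 - 4))/7 = 2*(0*(-1))/7 = (2/7)*0 = 0)
r(v) = 3/2 + v/6 (r(v) = v*(⅙) + 6*(¼) = v/6 + 3/2 = 3/2 + v/6)
r(0)*((8 - 1*(-9)) + z) = (3/2 + (⅙)*0)*((8 - 1*(-9)) + 0) = (3/2 + 0)*((8 + 9) + 0) = 3*(17 + 0)/2 = (3/2)*17 = 51/2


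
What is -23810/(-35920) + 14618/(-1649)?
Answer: -48581587/5923208 ≈ -8.2019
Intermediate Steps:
-23810/(-35920) + 14618/(-1649) = -23810*(-1/35920) + 14618*(-1/1649) = 2381/3592 - 14618/1649 = -48581587/5923208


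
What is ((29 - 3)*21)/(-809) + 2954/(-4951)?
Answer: -5093032/4005359 ≈ -1.2716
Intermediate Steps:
((29 - 3)*21)/(-809) + 2954/(-4951) = (26*21)*(-1/809) + 2954*(-1/4951) = 546*(-1/809) - 2954/4951 = -546/809 - 2954/4951 = -5093032/4005359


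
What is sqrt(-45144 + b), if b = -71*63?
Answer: 3*I*sqrt(5513) ≈ 222.75*I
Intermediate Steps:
b = -4473
sqrt(-45144 + b) = sqrt(-45144 - 4473) = sqrt(-49617) = 3*I*sqrt(5513)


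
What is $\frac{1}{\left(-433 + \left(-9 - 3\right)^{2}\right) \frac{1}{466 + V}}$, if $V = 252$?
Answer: $- \frac{718}{289} \approx -2.4844$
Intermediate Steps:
$\frac{1}{\left(-433 + \left(-9 - 3\right)^{2}\right) \frac{1}{466 + V}} = \frac{1}{\left(-433 + \left(-9 - 3\right)^{2}\right) \frac{1}{466 + 252}} = \frac{1}{\left(-433 + \left(-12\right)^{2}\right) \frac{1}{718}} = \frac{1}{\left(-433 + 144\right) \frac{1}{718}} = \frac{1}{\left(-289\right) \frac{1}{718}} = \frac{1}{- \frac{289}{718}} = - \frac{718}{289}$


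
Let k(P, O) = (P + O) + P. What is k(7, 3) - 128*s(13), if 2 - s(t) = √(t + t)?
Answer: -239 + 128*√26 ≈ 413.67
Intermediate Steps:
s(t) = 2 - √2*√t (s(t) = 2 - √(t + t) = 2 - √(2*t) = 2 - √2*√t)
k(P, O) = O + 2*P (k(P, O) = (O + P) + P = O + 2*P)
k(7, 3) - 128*s(13) = (3 + 2*7) - 128*(2 - √2*√13) = (3 + 14) - 128*(2 - √26) = 17 + (-256 + 128*√26) = -239 + 128*√26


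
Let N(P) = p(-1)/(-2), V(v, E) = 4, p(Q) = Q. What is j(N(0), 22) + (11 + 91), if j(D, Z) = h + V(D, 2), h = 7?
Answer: 113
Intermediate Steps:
N(P) = 1/2 (N(P) = -1/(-2) = -1*(-1/2) = 1/2)
j(D, Z) = 11 (j(D, Z) = 7 + 4 = 11)
j(N(0), 22) + (11 + 91) = 11 + (11 + 91) = 11 + 102 = 113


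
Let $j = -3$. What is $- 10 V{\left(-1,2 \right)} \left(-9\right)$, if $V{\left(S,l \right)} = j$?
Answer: $-270$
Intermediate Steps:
$V{\left(S,l \right)} = -3$
$- 10 V{\left(-1,2 \right)} \left(-9\right) = \left(-10\right) \left(-3\right) \left(-9\right) = 30 \left(-9\right) = -270$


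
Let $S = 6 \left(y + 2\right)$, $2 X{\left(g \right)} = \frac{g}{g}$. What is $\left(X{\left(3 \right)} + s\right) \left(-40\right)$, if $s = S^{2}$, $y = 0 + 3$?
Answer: $-36020$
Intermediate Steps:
$X{\left(g \right)} = \frac{1}{2}$ ($X{\left(g \right)} = \frac{g \frac{1}{g}}{2} = \frac{1}{2} \cdot 1 = \frac{1}{2}$)
$y = 3$
$S = 30$ ($S = 6 \left(3 + 2\right) = 6 \cdot 5 = 30$)
$s = 900$ ($s = 30^{2} = 900$)
$\left(X{\left(3 \right)} + s\right) \left(-40\right) = \left(\frac{1}{2} + 900\right) \left(-40\right) = \frac{1801}{2} \left(-40\right) = -36020$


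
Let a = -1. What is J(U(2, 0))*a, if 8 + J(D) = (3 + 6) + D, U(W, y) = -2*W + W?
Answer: 1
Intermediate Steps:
U(W, y) = -W
J(D) = 1 + D (J(D) = -8 + ((3 + 6) + D) = -8 + (9 + D) = 1 + D)
J(U(2, 0))*a = (1 - 1*2)*(-1) = (1 - 2)*(-1) = -1*(-1) = 1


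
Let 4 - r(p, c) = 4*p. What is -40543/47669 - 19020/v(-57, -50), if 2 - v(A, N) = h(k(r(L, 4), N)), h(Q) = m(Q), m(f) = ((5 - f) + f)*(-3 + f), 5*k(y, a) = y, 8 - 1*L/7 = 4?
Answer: -182346451/1191725 ≈ -153.01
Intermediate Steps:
L = 28 (L = 56 - 7*4 = 56 - 28 = 28)
r(p, c) = 4 - 4*p
k(y, a) = y/5
m(f) = -15 + 5*f (m(f) = 5*(-3 + f) = -15 + 5*f)
h(Q) = -15 + 5*Q
v(A, N) = 125 (v(A, N) = 2 - (-15 + 5*((4 - 4*28)/5)) = 2 - (-15 + 5*((4 - 112)/5)) = 2 - (-15 + 5*((1/5)*(-108))) = 2 - (-15 + 5*(-108/5)) = 2 - (-15 - 108) = 2 - 1*(-123) = 2 + 123 = 125)
-40543/47669 - 19020/v(-57, -50) = -40543/47669 - 19020/125 = -40543*1/47669 - 19020*1/125 = -40543/47669 - 3804/25 = -182346451/1191725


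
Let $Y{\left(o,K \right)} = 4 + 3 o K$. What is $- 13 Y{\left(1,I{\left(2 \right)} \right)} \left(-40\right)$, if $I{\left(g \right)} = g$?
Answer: $5200$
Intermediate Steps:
$Y{\left(o,K \right)} = 4 + 3 K o$
$- 13 Y{\left(1,I{\left(2 \right)} \right)} \left(-40\right) = - 13 \left(4 + 3 \cdot 2 \cdot 1\right) \left(-40\right) = - 13 \left(4 + 6\right) \left(-40\right) = \left(-13\right) 10 \left(-40\right) = \left(-130\right) \left(-40\right) = 5200$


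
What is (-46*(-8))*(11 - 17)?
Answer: -2208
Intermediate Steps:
(-46*(-8))*(11 - 17) = 368*(-6) = -2208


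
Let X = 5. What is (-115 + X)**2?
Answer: 12100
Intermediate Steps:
(-115 + X)**2 = (-115 + 5)**2 = (-110)**2 = 12100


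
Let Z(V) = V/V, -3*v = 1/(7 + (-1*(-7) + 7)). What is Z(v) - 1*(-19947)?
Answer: 19948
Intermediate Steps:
v = -1/63 (v = -1/(3*(7 + (-1*(-7) + 7))) = -1/(3*(7 + (7 + 7))) = -1/(3*(7 + 14)) = -1/3/21 = -1/3*1/21 = -1/63 ≈ -0.015873)
Z(V) = 1
Z(v) - 1*(-19947) = 1 - 1*(-19947) = 1 + 19947 = 19948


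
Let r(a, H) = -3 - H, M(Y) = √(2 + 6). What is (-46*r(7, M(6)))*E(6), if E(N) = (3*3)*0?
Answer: 0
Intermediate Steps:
M(Y) = 2*√2 (M(Y) = √8 = 2*√2)
E(N) = 0 (E(N) = 9*0 = 0)
(-46*r(7, M(6)))*E(6) = -46*(-3 - 2*√2)*0 = (138 + 92*√2)*0 = 0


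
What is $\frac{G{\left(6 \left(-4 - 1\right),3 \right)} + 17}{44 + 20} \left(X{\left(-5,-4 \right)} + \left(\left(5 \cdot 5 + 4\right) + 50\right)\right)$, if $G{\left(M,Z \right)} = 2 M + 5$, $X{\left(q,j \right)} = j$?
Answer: $- \frac{1425}{32} \approx -44.531$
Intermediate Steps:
$G{\left(M,Z \right)} = 5 + 2 M$
$\frac{G{\left(6 \left(-4 - 1\right),3 \right)} + 17}{44 + 20} \left(X{\left(-5,-4 \right)} + \left(\left(5 \cdot 5 + 4\right) + 50\right)\right) = \frac{\left(5 + 2 \cdot 6 \left(-4 - 1\right)\right) + 17}{44 + 20} \left(-4 + \left(\left(5 \cdot 5 + 4\right) + 50\right)\right) = \frac{\left(5 + 2 \cdot 6 \left(-5\right)\right) + 17}{64} \left(-4 + \left(\left(25 + 4\right) + 50\right)\right) = \left(\left(5 + 2 \left(-30\right)\right) + 17\right) \frac{1}{64} \left(-4 + \left(29 + 50\right)\right) = \left(\left(5 - 60\right) + 17\right) \frac{1}{64} \left(-4 + 79\right) = \left(-55 + 17\right) \frac{1}{64} \cdot 75 = \left(-38\right) \frac{1}{64} \cdot 75 = \left(- \frac{19}{32}\right) 75 = - \frac{1425}{32}$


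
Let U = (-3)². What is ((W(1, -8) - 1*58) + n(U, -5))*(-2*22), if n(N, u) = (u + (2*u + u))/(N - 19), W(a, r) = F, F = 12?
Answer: 1936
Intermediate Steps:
W(a, r) = 12
U = 9
n(N, u) = 4*u/(-19 + N) (n(N, u) = (u + 3*u)/(-19 + N) = (4*u)/(-19 + N) = 4*u/(-19 + N))
((W(1, -8) - 1*58) + n(U, -5))*(-2*22) = ((12 - 1*58) + 4*(-5)/(-19 + 9))*(-2*22) = ((12 - 58) + 4*(-5)/(-10))*(-44) = (-46 + 4*(-5)*(-⅒))*(-44) = (-46 + 2)*(-44) = -44*(-44) = 1936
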